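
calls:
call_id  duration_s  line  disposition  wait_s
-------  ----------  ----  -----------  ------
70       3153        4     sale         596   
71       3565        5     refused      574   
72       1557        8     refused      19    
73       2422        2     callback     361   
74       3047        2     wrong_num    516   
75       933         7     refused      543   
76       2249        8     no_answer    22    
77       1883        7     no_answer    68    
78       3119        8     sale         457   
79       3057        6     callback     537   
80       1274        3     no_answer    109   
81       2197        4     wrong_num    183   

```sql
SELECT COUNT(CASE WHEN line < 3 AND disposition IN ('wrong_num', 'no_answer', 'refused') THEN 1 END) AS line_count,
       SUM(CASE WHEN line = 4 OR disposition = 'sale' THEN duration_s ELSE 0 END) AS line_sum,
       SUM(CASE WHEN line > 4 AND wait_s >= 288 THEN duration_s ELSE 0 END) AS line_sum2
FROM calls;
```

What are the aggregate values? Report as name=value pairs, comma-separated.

[line_count: line < 3 AND disposition IN ('wrong_num', 'no_answer', 'refused')]
call_id=70: ✗
call_id=71: ✗
call_id=72: ✗
call_id=73: ✗
call_id=74: ✓ → 1
call_id=75: ✗
call_id=76: ✗
call_id=77: ✗
call_id=78: ✗
call_id=79: ✗
call_id=80: ✗
call_id=81: ✗
line_count = COUNT(1) = 1
—
[line_sum: line = 4 OR disposition = 'sale']
call_id=70: ✓ → 3153
call_id=71: ✗
call_id=72: ✗
call_id=73: ✗
call_id=74: ✗
call_id=75: ✗
call_id=76: ✗
call_id=77: ✗
call_id=78: ✓ → 3119
call_id=79: ✗
call_id=80: ✗
call_id=81: ✓ → 2197
line_sum = 3153 + 3119 + 2197 = 8469
—
[line_sum2: line > 4 AND wait_s >= 288]
call_id=70: ✗
call_id=71: ✓ → 3565
call_id=72: ✗
call_id=73: ✗
call_id=74: ✗
call_id=75: ✓ → 933
call_id=76: ✗
call_id=77: ✗
call_id=78: ✓ → 3119
call_id=79: ✓ → 3057
call_id=80: ✗
call_id=81: ✗
line_sum2 = 3565 + 933 + 3119 + 3057 = 10674

line_count=1, line_sum=8469, line_sum2=10674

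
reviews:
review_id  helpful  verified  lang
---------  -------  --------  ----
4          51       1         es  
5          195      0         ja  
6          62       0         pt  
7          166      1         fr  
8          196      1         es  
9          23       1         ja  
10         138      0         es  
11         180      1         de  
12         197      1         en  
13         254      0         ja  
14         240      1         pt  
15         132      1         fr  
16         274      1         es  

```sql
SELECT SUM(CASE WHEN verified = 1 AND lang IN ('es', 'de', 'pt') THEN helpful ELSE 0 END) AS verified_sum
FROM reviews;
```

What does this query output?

941

review_id=4: ✓ → 51
review_id=5: ✗
review_id=6: ✗
review_id=7: ✗
review_id=8: ✓ → 196
review_id=9: ✗
review_id=10: ✗
review_id=11: ✓ → 180
review_id=12: ✗
review_id=13: ✗
review_id=14: ✓ → 240
review_id=15: ✗
review_id=16: ✓ → 274
verified_sum = 51 + 196 + 180 + 240 + 274 = 941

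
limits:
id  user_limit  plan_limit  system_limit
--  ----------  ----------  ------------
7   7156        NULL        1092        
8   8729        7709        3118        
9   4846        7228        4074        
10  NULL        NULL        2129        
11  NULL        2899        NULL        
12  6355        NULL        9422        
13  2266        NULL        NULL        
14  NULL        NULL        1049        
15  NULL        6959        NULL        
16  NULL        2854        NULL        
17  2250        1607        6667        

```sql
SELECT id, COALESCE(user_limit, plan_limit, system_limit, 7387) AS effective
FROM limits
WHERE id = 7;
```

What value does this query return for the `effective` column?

id = 7: user_limit=7156, plan_limit=NULL, system_limit=1092.
user_limit=7156 → 7156

7156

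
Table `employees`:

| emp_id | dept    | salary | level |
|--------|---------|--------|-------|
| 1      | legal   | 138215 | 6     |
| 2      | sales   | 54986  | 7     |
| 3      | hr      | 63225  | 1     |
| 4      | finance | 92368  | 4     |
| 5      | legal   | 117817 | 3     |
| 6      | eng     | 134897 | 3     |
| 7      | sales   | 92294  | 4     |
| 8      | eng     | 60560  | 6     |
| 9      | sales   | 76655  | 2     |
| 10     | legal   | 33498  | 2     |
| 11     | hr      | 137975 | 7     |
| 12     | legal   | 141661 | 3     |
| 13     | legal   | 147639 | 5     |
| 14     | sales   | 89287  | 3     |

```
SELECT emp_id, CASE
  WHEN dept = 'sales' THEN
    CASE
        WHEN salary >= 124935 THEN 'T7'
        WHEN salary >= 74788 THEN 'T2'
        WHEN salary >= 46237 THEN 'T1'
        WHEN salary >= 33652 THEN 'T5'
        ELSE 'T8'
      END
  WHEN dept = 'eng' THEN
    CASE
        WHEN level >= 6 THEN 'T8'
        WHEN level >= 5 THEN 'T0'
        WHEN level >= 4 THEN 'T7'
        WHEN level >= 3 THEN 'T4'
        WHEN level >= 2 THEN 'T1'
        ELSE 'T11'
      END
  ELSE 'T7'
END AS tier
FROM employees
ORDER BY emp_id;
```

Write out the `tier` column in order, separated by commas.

emp_id=1: dept='legal' → outer ELSE → T7
emp_id=2: dept='sales' → inner[salary >= 46237] → T1
emp_id=3: dept='hr' → outer ELSE → T7
emp_id=4: dept='finance' → outer ELSE → T7
emp_id=5: dept='legal' → outer ELSE → T7
emp_id=6: dept='eng' → inner[level >= 3] → T4
emp_id=7: dept='sales' → inner[salary >= 74788] → T2
emp_id=8: dept='eng' → inner[level >= 6] → T8
emp_id=9: dept='sales' → inner[salary >= 74788] → T2
emp_id=10: dept='legal' → outer ELSE → T7
emp_id=11: dept='hr' → outer ELSE → T7
emp_id=12: dept='legal' → outer ELSE → T7
emp_id=13: dept='legal' → outer ELSE → T7
emp_id=14: dept='sales' → inner[salary >= 74788] → T2

T7, T1, T7, T7, T7, T4, T2, T8, T2, T7, T7, T7, T7, T2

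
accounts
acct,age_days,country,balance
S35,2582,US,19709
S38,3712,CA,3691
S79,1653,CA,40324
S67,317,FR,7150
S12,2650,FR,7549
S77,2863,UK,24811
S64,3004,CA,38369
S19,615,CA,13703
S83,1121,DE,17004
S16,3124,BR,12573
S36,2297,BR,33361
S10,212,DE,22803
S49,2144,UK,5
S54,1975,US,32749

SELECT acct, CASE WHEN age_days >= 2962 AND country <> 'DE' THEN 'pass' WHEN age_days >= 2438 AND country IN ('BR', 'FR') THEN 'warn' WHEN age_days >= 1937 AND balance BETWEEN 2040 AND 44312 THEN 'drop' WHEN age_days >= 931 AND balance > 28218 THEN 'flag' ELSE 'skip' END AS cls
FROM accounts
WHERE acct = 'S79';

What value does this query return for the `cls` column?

flag

acct = S79: age_days=1653, country=CA, balance=40324.
age_days >= 2962 AND country <> 'DE' → false
age_days >= 2438 AND country IN ('BR', 'FR') → false
age_days >= 1937 AND balance BETWEEN 2040 AND 44312 → false
age_days >= 931 AND balance > 28218 → true → flag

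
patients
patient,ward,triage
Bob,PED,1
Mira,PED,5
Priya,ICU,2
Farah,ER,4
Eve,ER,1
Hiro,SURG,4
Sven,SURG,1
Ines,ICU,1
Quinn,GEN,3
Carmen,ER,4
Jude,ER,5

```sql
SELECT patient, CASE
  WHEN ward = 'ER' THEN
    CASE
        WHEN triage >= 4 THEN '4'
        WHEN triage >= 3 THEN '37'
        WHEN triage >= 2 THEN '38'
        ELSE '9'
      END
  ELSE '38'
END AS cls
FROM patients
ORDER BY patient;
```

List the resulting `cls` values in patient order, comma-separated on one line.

patient=Bob: ward='PED' → outer ELSE → 38
patient=Carmen: ward='ER' → inner[triage >= 4] → 4
patient=Eve: ward='ER' → inner[ELSE] → 9
patient=Farah: ward='ER' → inner[triage >= 4] → 4
patient=Hiro: ward='SURG' → outer ELSE → 38
patient=Ines: ward='ICU' → outer ELSE → 38
patient=Jude: ward='ER' → inner[triage >= 4] → 4
patient=Mira: ward='PED' → outer ELSE → 38
patient=Priya: ward='ICU' → outer ELSE → 38
patient=Quinn: ward='GEN' → outer ELSE → 38
patient=Sven: ward='SURG' → outer ELSE → 38

38, 4, 9, 4, 38, 38, 4, 38, 38, 38, 38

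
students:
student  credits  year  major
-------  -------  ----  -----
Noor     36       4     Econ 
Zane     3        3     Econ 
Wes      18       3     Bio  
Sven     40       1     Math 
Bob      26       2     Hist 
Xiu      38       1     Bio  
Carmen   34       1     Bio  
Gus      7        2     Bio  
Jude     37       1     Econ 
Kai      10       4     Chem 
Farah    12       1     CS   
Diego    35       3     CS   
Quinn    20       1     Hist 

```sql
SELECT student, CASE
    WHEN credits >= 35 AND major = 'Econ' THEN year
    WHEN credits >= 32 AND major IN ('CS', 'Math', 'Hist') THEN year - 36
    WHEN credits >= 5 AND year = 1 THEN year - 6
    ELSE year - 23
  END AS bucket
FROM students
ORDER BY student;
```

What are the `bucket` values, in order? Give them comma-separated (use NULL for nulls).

student=Bob: ELSE → -21
student=Carmen: credits >= 5 AND year = 1 → -5
student=Diego: credits >= 32 AND major IN ('CS', 'Math', 'Hist') → -33
student=Farah: credits >= 5 AND year = 1 → -5
student=Gus: ELSE → -21
student=Jude: credits >= 35 AND major = 'Econ' → 1
student=Kai: ELSE → -19
student=Noor: credits >= 35 AND major = 'Econ' → 4
student=Quinn: credits >= 5 AND year = 1 → -5
student=Sven: credits >= 32 AND major IN ('CS', 'Math', 'Hist') → -35
student=Wes: ELSE → -20
student=Xiu: credits >= 5 AND year = 1 → -5
student=Zane: ELSE → -20

-21, -5, -33, -5, -21, 1, -19, 4, -5, -35, -20, -5, -20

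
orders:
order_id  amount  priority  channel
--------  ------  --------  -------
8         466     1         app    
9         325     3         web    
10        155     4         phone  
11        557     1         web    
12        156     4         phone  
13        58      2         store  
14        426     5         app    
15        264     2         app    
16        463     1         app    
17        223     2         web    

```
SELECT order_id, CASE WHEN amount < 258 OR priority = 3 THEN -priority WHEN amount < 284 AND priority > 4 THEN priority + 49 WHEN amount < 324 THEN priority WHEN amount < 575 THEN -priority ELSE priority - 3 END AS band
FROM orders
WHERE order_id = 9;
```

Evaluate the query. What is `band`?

-3

order_id = 9: amount=325, priority=3, channel=web.
amount < 258 OR priority = 3 → true → -3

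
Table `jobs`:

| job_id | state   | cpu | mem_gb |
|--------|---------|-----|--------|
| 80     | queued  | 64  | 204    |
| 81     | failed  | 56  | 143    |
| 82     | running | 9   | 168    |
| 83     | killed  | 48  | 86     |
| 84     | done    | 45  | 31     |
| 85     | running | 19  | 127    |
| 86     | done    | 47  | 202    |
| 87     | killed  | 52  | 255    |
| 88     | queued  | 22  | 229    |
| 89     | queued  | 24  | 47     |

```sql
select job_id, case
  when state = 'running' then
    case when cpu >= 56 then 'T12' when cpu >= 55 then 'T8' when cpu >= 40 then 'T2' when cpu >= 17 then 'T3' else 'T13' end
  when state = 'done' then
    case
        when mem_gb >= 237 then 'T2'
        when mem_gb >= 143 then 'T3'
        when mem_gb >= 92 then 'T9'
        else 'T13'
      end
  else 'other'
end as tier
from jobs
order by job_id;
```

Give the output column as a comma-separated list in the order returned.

job_id=80: state='queued' → outer ELSE → other
job_id=81: state='failed' → outer ELSE → other
job_id=82: state='running' → inner[ELSE] → T13
job_id=83: state='killed' → outer ELSE → other
job_id=84: state='done' → inner[ELSE] → T13
job_id=85: state='running' → inner[cpu >= 17] → T3
job_id=86: state='done' → inner[mem_gb >= 143] → T3
job_id=87: state='killed' → outer ELSE → other
job_id=88: state='queued' → outer ELSE → other
job_id=89: state='queued' → outer ELSE → other

other, other, T13, other, T13, T3, T3, other, other, other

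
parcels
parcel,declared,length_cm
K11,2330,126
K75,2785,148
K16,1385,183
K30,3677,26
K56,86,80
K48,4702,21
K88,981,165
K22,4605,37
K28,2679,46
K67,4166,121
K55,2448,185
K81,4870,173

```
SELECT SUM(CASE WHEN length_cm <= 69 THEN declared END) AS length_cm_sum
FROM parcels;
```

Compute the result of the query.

parcel=K11: ✗
parcel=K75: ✗
parcel=K16: ✗
parcel=K30: ✓ → 3677
parcel=K56: ✗
parcel=K48: ✓ → 4702
parcel=K88: ✗
parcel=K22: ✓ → 4605
parcel=K28: ✓ → 2679
parcel=K67: ✗
parcel=K55: ✗
parcel=K81: ✗
length_cm_sum = 3677 + 4702 + 4605 + 2679 = 15663

15663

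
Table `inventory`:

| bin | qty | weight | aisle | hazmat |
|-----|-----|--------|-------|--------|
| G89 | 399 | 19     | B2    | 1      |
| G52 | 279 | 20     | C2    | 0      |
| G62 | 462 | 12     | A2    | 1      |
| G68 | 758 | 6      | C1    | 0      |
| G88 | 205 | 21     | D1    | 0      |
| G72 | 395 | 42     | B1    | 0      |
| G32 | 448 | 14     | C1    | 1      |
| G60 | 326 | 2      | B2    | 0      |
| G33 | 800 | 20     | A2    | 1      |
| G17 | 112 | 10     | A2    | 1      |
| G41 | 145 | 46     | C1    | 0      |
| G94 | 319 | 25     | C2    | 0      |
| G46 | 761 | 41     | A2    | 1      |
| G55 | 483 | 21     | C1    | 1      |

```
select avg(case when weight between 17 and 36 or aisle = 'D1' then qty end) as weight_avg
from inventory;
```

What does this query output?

414.1666666667

bin=G89: ✓ → 399
bin=G52: ✓ → 279
bin=G62: ✗
bin=G68: ✗
bin=G88: ✓ → 205
bin=G72: ✗
bin=G32: ✗
bin=G60: ✗
bin=G33: ✓ → 800
bin=G17: ✗
bin=G41: ✗
bin=G94: ✓ → 319
bin=G46: ✗
bin=G55: ✓ → 483
weight_avg = (399 + 279 + 205 + 800 + 319 + 483) / 6 = 414.1666666667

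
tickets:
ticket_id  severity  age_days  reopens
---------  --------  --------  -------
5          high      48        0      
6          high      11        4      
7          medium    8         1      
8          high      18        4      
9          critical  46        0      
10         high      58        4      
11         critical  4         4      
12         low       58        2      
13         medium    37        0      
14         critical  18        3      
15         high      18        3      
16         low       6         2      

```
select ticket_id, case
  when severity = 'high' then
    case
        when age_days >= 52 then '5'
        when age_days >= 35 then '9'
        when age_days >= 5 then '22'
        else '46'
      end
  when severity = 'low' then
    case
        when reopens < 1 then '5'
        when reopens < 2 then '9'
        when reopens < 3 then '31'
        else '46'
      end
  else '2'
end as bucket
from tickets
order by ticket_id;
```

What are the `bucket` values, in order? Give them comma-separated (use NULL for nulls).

ticket_id=5: severity='high' → inner[age_days >= 35] → 9
ticket_id=6: severity='high' → inner[age_days >= 5] → 22
ticket_id=7: severity='medium' → outer ELSE → 2
ticket_id=8: severity='high' → inner[age_days >= 5] → 22
ticket_id=9: severity='critical' → outer ELSE → 2
ticket_id=10: severity='high' → inner[age_days >= 52] → 5
ticket_id=11: severity='critical' → outer ELSE → 2
ticket_id=12: severity='low' → inner[reopens < 3] → 31
ticket_id=13: severity='medium' → outer ELSE → 2
ticket_id=14: severity='critical' → outer ELSE → 2
ticket_id=15: severity='high' → inner[age_days >= 5] → 22
ticket_id=16: severity='low' → inner[reopens < 3] → 31

9, 22, 2, 22, 2, 5, 2, 31, 2, 2, 22, 31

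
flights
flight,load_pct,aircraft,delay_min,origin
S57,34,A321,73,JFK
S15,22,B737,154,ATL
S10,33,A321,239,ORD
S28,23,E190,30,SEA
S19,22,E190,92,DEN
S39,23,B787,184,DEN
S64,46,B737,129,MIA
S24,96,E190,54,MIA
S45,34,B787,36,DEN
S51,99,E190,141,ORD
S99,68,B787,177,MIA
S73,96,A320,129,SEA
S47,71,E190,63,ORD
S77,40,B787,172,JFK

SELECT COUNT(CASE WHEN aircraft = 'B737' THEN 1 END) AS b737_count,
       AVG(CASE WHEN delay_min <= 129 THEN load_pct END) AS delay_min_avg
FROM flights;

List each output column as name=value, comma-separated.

b737_count=2, delay_min_avg=52.75

[b737_count: aircraft = 'B737']
flight=S57: ✗
flight=S15: ✓ → 1
flight=S10: ✗
flight=S28: ✗
flight=S19: ✗
flight=S39: ✗
flight=S64: ✓ → 1
flight=S24: ✗
flight=S45: ✗
flight=S51: ✗
flight=S99: ✗
flight=S73: ✗
flight=S47: ✗
flight=S77: ✗
b737_count = COUNT(1, 1) = 2
—
[delay_min_avg: delay_min <= 129]
flight=S57: ✓ → 34
flight=S15: ✗
flight=S10: ✗
flight=S28: ✓ → 23
flight=S19: ✓ → 22
flight=S39: ✗
flight=S64: ✓ → 46
flight=S24: ✓ → 96
flight=S45: ✓ → 34
flight=S51: ✗
flight=S99: ✗
flight=S73: ✓ → 96
flight=S47: ✓ → 71
flight=S77: ✗
delay_min_avg = (34 + 23 + 22 + 46 + 96 + 34 + 96 + 71) / 8 = 52.75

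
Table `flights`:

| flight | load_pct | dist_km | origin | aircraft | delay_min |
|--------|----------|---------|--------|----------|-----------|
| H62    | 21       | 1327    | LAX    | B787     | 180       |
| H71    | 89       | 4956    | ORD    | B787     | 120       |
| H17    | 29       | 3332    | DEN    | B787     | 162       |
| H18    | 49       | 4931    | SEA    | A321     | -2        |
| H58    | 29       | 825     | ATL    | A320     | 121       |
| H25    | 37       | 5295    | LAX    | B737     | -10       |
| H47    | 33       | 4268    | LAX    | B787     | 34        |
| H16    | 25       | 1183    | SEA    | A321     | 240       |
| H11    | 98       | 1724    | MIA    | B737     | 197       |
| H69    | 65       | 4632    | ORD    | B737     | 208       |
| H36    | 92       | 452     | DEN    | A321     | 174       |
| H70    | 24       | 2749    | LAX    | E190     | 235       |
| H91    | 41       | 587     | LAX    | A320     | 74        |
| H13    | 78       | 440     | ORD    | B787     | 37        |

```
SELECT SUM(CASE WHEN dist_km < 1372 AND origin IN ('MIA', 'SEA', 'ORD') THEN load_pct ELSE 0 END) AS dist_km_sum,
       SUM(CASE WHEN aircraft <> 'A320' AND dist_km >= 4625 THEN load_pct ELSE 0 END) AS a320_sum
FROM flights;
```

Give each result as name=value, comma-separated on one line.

dist_km_sum=103, a320_sum=240

[dist_km_sum: dist_km < 1372 AND origin IN ('MIA', 'SEA', 'ORD')]
flight=H62: ✗
flight=H71: ✗
flight=H17: ✗
flight=H18: ✗
flight=H58: ✗
flight=H25: ✗
flight=H47: ✗
flight=H16: ✓ → 25
flight=H11: ✗
flight=H69: ✗
flight=H36: ✗
flight=H70: ✗
flight=H91: ✗
flight=H13: ✓ → 78
dist_km_sum = 25 + 78 = 103
—
[a320_sum: aircraft <> 'A320' AND dist_km >= 4625]
flight=H62: ✗
flight=H71: ✓ → 89
flight=H17: ✗
flight=H18: ✓ → 49
flight=H58: ✗
flight=H25: ✓ → 37
flight=H47: ✗
flight=H16: ✗
flight=H11: ✗
flight=H69: ✓ → 65
flight=H36: ✗
flight=H70: ✗
flight=H91: ✗
flight=H13: ✗
a320_sum = 89 + 49 + 37 + 65 = 240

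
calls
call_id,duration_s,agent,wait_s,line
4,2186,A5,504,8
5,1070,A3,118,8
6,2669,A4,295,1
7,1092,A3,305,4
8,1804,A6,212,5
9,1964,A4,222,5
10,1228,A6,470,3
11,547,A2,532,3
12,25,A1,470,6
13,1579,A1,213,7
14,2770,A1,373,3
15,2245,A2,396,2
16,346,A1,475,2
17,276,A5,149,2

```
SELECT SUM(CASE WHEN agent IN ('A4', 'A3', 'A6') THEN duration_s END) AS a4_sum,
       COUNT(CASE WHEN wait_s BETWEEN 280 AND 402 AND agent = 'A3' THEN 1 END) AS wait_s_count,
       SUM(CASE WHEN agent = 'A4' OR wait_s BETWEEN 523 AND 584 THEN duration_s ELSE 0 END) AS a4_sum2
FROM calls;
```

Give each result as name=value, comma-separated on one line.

a4_sum=9827, wait_s_count=1, a4_sum2=5180

[a4_sum: agent IN ('A4', 'A3', 'A6')]
call_id=4: ✗
call_id=5: ✓ → 1070
call_id=6: ✓ → 2669
call_id=7: ✓ → 1092
call_id=8: ✓ → 1804
call_id=9: ✓ → 1964
call_id=10: ✓ → 1228
call_id=11: ✗
call_id=12: ✗
call_id=13: ✗
call_id=14: ✗
call_id=15: ✗
call_id=16: ✗
call_id=17: ✗
a4_sum = 1070 + 2669 + 1092 + 1804 + 1964 + 1228 = 9827
—
[wait_s_count: wait_s BETWEEN 280 AND 402 AND agent = 'A3']
call_id=4: ✗
call_id=5: ✗
call_id=6: ✗
call_id=7: ✓ → 1
call_id=8: ✗
call_id=9: ✗
call_id=10: ✗
call_id=11: ✗
call_id=12: ✗
call_id=13: ✗
call_id=14: ✗
call_id=15: ✗
call_id=16: ✗
call_id=17: ✗
wait_s_count = COUNT(1) = 1
—
[a4_sum2: agent = 'A4' OR wait_s BETWEEN 523 AND 584]
call_id=4: ✗
call_id=5: ✗
call_id=6: ✓ → 2669
call_id=7: ✗
call_id=8: ✗
call_id=9: ✓ → 1964
call_id=10: ✗
call_id=11: ✓ → 547
call_id=12: ✗
call_id=13: ✗
call_id=14: ✗
call_id=15: ✗
call_id=16: ✗
call_id=17: ✗
a4_sum2 = 2669 + 1964 + 547 = 5180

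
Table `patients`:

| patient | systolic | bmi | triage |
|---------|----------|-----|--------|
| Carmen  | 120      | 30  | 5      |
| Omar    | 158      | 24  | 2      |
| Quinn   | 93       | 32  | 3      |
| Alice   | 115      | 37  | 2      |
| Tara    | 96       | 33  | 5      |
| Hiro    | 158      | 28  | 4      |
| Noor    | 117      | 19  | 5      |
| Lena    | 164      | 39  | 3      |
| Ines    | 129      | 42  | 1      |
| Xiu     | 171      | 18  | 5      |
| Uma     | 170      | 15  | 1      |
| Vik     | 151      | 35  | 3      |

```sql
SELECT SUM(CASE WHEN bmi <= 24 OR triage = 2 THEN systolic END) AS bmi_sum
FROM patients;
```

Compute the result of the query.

patient=Carmen: ✗
patient=Omar: ✓ → 158
patient=Quinn: ✗
patient=Alice: ✓ → 115
patient=Tara: ✗
patient=Hiro: ✗
patient=Noor: ✓ → 117
patient=Lena: ✗
patient=Ines: ✗
patient=Xiu: ✓ → 171
patient=Uma: ✓ → 170
patient=Vik: ✗
bmi_sum = 158 + 115 + 117 + 171 + 170 = 731

731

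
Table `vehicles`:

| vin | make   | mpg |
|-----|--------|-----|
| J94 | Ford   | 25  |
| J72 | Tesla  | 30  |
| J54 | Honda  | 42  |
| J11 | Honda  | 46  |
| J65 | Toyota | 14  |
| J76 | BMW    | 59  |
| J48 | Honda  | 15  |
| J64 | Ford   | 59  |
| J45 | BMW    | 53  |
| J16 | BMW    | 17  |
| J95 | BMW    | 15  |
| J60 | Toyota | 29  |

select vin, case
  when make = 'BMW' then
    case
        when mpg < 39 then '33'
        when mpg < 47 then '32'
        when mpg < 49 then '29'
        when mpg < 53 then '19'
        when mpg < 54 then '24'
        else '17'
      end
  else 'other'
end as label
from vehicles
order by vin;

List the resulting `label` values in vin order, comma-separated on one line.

other, 33, 24, other, other, other, other, other, other, 17, other, 33

vin=J11: make='Honda' → outer ELSE → other
vin=J16: make='BMW' → inner[mpg < 39] → 33
vin=J45: make='BMW' → inner[mpg < 54] → 24
vin=J48: make='Honda' → outer ELSE → other
vin=J54: make='Honda' → outer ELSE → other
vin=J60: make='Toyota' → outer ELSE → other
vin=J64: make='Ford' → outer ELSE → other
vin=J65: make='Toyota' → outer ELSE → other
vin=J72: make='Tesla' → outer ELSE → other
vin=J76: make='BMW' → inner[ELSE] → 17
vin=J94: make='Ford' → outer ELSE → other
vin=J95: make='BMW' → inner[mpg < 39] → 33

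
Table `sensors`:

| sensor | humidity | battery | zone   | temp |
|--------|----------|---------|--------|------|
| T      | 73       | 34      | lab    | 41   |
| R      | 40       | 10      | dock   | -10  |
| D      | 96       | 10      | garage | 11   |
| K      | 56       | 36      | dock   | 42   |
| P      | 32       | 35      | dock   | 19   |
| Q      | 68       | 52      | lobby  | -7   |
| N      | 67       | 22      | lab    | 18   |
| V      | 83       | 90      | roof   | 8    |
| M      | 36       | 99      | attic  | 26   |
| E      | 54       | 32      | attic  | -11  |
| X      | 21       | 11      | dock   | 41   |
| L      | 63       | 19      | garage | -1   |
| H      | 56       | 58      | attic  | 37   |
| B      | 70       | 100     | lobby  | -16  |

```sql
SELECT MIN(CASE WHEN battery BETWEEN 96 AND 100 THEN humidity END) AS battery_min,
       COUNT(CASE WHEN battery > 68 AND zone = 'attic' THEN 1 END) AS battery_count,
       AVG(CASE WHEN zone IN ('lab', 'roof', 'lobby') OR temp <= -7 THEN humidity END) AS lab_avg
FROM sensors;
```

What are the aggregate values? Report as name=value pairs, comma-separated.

[battery_min: battery BETWEEN 96 AND 100]
sensor=T: ✗
sensor=R: ✗
sensor=D: ✗
sensor=K: ✗
sensor=P: ✗
sensor=Q: ✗
sensor=N: ✗
sensor=V: ✗
sensor=M: ✓ → 36
sensor=E: ✗
sensor=X: ✗
sensor=L: ✗
sensor=H: ✗
sensor=B: ✓ → 70
battery_min = MIN(36, 70) = 36
—
[battery_count: battery > 68 AND zone = 'attic']
sensor=T: ✗
sensor=R: ✗
sensor=D: ✗
sensor=K: ✗
sensor=P: ✗
sensor=Q: ✗
sensor=N: ✗
sensor=V: ✗
sensor=M: ✓ → 1
sensor=E: ✗
sensor=X: ✗
sensor=L: ✗
sensor=H: ✗
sensor=B: ✗
battery_count = COUNT(1) = 1
—
[lab_avg: zone IN ('lab', 'roof', 'lobby') OR temp <= -7]
sensor=T: ✓ → 73
sensor=R: ✓ → 40
sensor=D: ✗
sensor=K: ✗
sensor=P: ✗
sensor=Q: ✓ → 68
sensor=N: ✓ → 67
sensor=V: ✓ → 83
sensor=M: ✗
sensor=E: ✓ → 54
sensor=X: ✗
sensor=L: ✗
sensor=H: ✗
sensor=B: ✓ → 70
lab_avg = (73 + 40 + 68 + 67 + 83 + 54 + 70) / 7 = 65

battery_min=36, battery_count=1, lab_avg=65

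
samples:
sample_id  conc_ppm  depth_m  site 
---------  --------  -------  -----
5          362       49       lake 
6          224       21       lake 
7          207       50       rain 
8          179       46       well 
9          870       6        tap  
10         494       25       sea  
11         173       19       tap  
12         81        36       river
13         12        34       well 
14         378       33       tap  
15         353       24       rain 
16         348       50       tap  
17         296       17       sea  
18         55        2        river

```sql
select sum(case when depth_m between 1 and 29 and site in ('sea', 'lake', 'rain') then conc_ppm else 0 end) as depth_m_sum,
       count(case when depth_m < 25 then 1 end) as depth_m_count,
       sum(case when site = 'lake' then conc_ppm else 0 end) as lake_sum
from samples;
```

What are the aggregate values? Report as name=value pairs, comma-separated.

depth_m_sum=1367, depth_m_count=6, lake_sum=586

[depth_m_sum: depth_m between 1 and 29 and site in ('sea', 'lake', 'rain')]
sample_id=5: ✗
sample_id=6: ✓ → 224
sample_id=7: ✗
sample_id=8: ✗
sample_id=9: ✗
sample_id=10: ✓ → 494
sample_id=11: ✗
sample_id=12: ✗
sample_id=13: ✗
sample_id=14: ✗
sample_id=15: ✓ → 353
sample_id=16: ✗
sample_id=17: ✓ → 296
sample_id=18: ✗
depth_m_sum = 224 + 494 + 353 + 296 = 1367
—
[depth_m_count: depth_m < 25]
sample_id=5: ✗
sample_id=6: ✓ → 1
sample_id=7: ✗
sample_id=8: ✗
sample_id=9: ✓ → 1
sample_id=10: ✗
sample_id=11: ✓ → 1
sample_id=12: ✗
sample_id=13: ✗
sample_id=14: ✗
sample_id=15: ✓ → 1
sample_id=16: ✗
sample_id=17: ✓ → 1
sample_id=18: ✓ → 1
depth_m_count = COUNT(1, 1, 1, 1, 1, 1) = 6
—
[lake_sum: site = 'lake']
sample_id=5: ✓ → 362
sample_id=6: ✓ → 224
sample_id=7: ✗
sample_id=8: ✗
sample_id=9: ✗
sample_id=10: ✗
sample_id=11: ✗
sample_id=12: ✗
sample_id=13: ✗
sample_id=14: ✗
sample_id=15: ✗
sample_id=16: ✗
sample_id=17: ✗
sample_id=18: ✗
lake_sum = 362 + 224 = 586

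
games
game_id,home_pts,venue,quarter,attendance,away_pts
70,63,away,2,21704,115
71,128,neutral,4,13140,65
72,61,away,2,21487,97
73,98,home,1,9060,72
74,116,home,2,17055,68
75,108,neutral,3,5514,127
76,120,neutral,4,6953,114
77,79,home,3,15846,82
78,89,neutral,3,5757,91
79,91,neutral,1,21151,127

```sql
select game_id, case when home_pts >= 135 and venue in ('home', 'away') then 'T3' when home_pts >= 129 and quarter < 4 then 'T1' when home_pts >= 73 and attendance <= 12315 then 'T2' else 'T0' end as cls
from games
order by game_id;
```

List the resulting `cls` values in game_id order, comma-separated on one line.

game_id=70: ELSE → T0
game_id=71: ELSE → T0
game_id=72: ELSE → T0
game_id=73: home_pts >= 73 and attendance <= 12315 → T2
game_id=74: ELSE → T0
game_id=75: home_pts >= 73 and attendance <= 12315 → T2
game_id=76: home_pts >= 73 and attendance <= 12315 → T2
game_id=77: ELSE → T0
game_id=78: home_pts >= 73 and attendance <= 12315 → T2
game_id=79: ELSE → T0

T0, T0, T0, T2, T0, T2, T2, T0, T2, T0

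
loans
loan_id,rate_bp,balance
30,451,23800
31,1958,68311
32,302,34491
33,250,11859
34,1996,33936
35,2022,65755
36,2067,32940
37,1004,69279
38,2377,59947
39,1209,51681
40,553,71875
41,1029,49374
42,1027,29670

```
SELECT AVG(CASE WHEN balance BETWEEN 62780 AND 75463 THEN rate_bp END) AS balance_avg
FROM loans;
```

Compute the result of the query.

1384.25

loan_id=30: ✗
loan_id=31: ✓ → 1958
loan_id=32: ✗
loan_id=33: ✗
loan_id=34: ✗
loan_id=35: ✓ → 2022
loan_id=36: ✗
loan_id=37: ✓ → 1004
loan_id=38: ✗
loan_id=39: ✗
loan_id=40: ✓ → 553
loan_id=41: ✗
loan_id=42: ✗
balance_avg = (1958 + 2022 + 1004 + 553) / 4 = 1384.25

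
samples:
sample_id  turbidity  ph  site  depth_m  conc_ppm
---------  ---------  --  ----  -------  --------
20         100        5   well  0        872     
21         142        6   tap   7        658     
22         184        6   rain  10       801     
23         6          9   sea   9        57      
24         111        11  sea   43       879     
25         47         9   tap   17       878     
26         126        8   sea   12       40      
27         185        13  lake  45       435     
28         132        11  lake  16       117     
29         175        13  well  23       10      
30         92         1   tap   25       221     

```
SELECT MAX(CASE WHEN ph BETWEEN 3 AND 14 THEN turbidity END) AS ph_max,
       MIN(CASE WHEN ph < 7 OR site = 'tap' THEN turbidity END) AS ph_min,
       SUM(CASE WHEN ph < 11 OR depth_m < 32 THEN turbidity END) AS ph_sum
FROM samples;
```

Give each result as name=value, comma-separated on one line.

[ph_max: ph BETWEEN 3 AND 14]
sample_id=20: ✓ → 100
sample_id=21: ✓ → 142
sample_id=22: ✓ → 184
sample_id=23: ✓ → 6
sample_id=24: ✓ → 111
sample_id=25: ✓ → 47
sample_id=26: ✓ → 126
sample_id=27: ✓ → 185
sample_id=28: ✓ → 132
sample_id=29: ✓ → 175
sample_id=30: ✗
ph_max = MAX(100, 142, 184, 6, 111, 47, 126, 185, 132, 175) = 185
—
[ph_min: ph < 7 OR site = 'tap']
sample_id=20: ✓ → 100
sample_id=21: ✓ → 142
sample_id=22: ✓ → 184
sample_id=23: ✗
sample_id=24: ✗
sample_id=25: ✓ → 47
sample_id=26: ✗
sample_id=27: ✗
sample_id=28: ✗
sample_id=29: ✗
sample_id=30: ✓ → 92
ph_min = MIN(100, 142, 184, 47, 92) = 47
—
[ph_sum: ph < 11 OR depth_m < 32]
sample_id=20: ✓ → 100
sample_id=21: ✓ → 142
sample_id=22: ✓ → 184
sample_id=23: ✓ → 6
sample_id=24: ✗
sample_id=25: ✓ → 47
sample_id=26: ✓ → 126
sample_id=27: ✗
sample_id=28: ✓ → 132
sample_id=29: ✓ → 175
sample_id=30: ✓ → 92
ph_sum = 100 + 142 + 184 + 6 + 47 + 126 + 132 + 175 + 92 = 1004

ph_max=185, ph_min=47, ph_sum=1004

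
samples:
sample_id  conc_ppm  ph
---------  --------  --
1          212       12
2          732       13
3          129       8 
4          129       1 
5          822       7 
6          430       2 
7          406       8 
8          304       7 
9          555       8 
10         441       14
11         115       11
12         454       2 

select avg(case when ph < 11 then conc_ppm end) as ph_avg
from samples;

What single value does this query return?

403.625

sample_id=1: ✗
sample_id=2: ✗
sample_id=3: ✓ → 129
sample_id=4: ✓ → 129
sample_id=5: ✓ → 822
sample_id=6: ✓ → 430
sample_id=7: ✓ → 406
sample_id=8: ✓ → 304
sample_id=9: ✓ → 555
sample_id=10: ✗
sample_id=11: ✗
sample_id=12: ✓ → 454
ph_avg = (129 + 129 + 822 + 430 + 406 + 304 + 555 + 454) / 8 = 403.625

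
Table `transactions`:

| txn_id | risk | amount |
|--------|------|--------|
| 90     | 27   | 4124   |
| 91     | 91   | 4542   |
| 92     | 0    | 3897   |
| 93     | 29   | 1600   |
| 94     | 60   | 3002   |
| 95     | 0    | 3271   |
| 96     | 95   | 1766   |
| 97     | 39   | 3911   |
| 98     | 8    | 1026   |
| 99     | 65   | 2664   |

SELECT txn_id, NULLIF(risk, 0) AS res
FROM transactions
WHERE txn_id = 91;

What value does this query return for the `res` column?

91

txn_id = 91: risk=91, amount=4542.
risk=91 vs 0: differ → 91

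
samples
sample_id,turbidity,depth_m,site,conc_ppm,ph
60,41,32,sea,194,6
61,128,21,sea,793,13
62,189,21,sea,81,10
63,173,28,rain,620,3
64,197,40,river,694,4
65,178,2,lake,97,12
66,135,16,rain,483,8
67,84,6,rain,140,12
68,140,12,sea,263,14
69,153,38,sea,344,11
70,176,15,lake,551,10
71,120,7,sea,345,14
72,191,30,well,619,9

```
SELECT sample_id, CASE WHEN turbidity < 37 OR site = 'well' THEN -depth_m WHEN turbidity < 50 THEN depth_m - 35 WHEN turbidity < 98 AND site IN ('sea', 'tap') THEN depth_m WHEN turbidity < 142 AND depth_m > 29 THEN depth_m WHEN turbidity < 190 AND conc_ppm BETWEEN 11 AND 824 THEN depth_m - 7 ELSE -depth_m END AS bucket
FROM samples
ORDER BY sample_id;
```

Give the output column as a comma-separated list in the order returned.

sample_id=60: turbidity < 50 → -3
sample_id=61: turbidity < 190 AND conc_ppm BETWEEN 11 AND 824 → 14
sample_id=62: turbidity < 190 AND conc_ppm BETWEEN 11 AND 824 → 14
sample_id=63: turbidity < 190 AND conc_ppm BETWEEN 11 AND 824 → 21
sample_id=64: ELSE → -40
sample_id=65: turbidity < 190 AND conc_ppm BETWEEN 11 AND 824 → -5
sample_id=66: turbidity < 190 AND conc_ppm BETWEEN 11 AND 824 → 9
sample_id=67: turbidity < 190 AND conc_ppm BETWEEN 11 AND 824 → -1
sample_id=68: turbidity < 190 AND conc_ppm BETWEEN 11 AND 824 → 5
sample_id=69: turbidity < 190 AND conc_ppm BETWEEN 11 AND 824 → 31
sample_id=70: turbidity < 190 AND conc_ppm BETWEEN 11 AND 824 → 8
sample_id=71: turbidity < 190 AND conc_ppm BETWEEN 11 AND 824 → 0
sample_id=72: turbidity < 37 OR site = 'well' → -30

-3, 14, 14, 21, -40, -5, 9, -1, 5, 31, 8, 0, -30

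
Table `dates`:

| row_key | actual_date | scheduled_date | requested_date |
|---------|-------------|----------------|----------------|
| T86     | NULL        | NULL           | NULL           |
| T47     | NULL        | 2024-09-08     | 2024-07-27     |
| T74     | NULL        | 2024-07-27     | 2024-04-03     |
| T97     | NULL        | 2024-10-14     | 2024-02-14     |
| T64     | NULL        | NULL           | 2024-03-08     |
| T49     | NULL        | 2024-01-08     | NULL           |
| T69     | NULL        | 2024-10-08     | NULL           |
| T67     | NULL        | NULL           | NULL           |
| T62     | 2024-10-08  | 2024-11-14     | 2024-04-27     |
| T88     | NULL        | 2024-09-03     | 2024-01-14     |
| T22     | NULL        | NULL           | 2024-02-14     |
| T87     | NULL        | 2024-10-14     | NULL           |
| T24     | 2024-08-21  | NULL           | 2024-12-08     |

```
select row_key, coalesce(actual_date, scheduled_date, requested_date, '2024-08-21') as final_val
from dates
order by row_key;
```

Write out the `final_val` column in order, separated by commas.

2024-02-14, 2024-08-21, 2024-09-08, 2024-01-08, 2024-10-08, 2024-03-08, 2024-08-21, 2024-10-08, 2024-07-27, 2024-08-21, 2024-10-14, 2024-09-03, 2024-10-14

row_key=T22: actual_date=NULL, scheduled_date=NULL, requested_date=2024-02-14 → 2024-02-14
row_key=T24: actual_date=2024-08-21 → 2024-08-21
row_key=T47: actual_date=NULL, scheduled_date=2024-09-08 → 2024-09-08
row_key=T49: actual_date=NULL, scheduled_date=2024-01-08 → 2024-01-08
row_key=T62: actual_date=2024-10-08 → 2024-10-08
row_key=T64: actual_date=NULL, scheduled_date=NULL, requested_date=2024-03-08 → 2024-03-08
row_key=T67: actual_date=NULL, scheduled_date=NULL, requested_date=NULL, → literal 2024-08-21 → 2024-08-21
row_key=T69: actual_date=NULL, scheduled_date=2024-10-08 → 2024-10-08
row_key=T74: actual_date=NULL, scheduled_date=2024-07-27 → 2024-07-27
row_key=T86: actual_date=NULL, scheduled_date=NULL, requested_date=NULL, → literal 2024-08-21 → 2024-08-21
row_key=T87: actual_date=NULL, scheduled_date=2024-10-14 → 2024-10-14
row_key=T88: actual_date=NULL, scheduled_date=2024-09-03 → 2024-09-03
row_key=T97: actual_date=NULL, scheduled_date=2024-10-14 → 2024-10-14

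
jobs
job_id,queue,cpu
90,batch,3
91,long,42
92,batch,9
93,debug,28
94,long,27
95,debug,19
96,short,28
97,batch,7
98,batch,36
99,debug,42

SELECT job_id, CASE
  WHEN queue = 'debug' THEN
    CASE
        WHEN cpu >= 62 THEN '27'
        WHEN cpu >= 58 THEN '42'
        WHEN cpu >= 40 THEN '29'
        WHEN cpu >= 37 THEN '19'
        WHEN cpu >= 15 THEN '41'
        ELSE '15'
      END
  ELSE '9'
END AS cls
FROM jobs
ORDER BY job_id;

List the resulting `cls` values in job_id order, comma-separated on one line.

9, 9, 9, 41, 9, 41, 9, 9, 9, 29

job_id=90: queue='batch' → outer ELSE → 9
job_id=91: queue='long' → outer ELSE → 9
job_id=92: queue='batch' → outer ELSE → 9
job_id=93: queue='debug' → inner[cpu >= 15] → 41
job_id=94: queue='long' → outer ELSE → 9
job_id=95: queue='debug' → inner[cpu >= 15] → 41
job_id=96: queue='short' → outer ELSE → 9
job_id=97: queue='batch' → outer ELSE → 9
job_id=98: queue='batch' → outer ELSE → 9
job_id=99: queue='debug' → inner[cpu >= 40] → 29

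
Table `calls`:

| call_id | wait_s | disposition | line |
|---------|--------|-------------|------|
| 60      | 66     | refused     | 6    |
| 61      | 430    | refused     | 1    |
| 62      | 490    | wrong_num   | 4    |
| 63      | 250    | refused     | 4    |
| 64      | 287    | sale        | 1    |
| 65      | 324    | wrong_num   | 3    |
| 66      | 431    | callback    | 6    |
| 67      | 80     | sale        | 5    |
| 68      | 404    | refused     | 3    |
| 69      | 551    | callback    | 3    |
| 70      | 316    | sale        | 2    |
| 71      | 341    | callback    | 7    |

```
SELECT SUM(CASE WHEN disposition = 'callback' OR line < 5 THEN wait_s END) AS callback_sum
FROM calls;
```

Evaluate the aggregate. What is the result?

call_id=60: ✗
call_id=61: ✓ → 430
call_id=62: ✓ → 490
call_id=63: ✓ → 250
call_id=64: ✓ → 287
call_id=65: ✓ → 324
call_id=66: ✓ → 431
call_id=67: ✗
call_id=68: ✓ → 404
call_id=69: ✓ → 551
call_id=70: ✓ → 316
call_id=71: ✓ → 341
callback_sum = 430 + 490 + 250 + 287 + 324 + 431 + 404 + 551 + 316 + 341 = 3824

3824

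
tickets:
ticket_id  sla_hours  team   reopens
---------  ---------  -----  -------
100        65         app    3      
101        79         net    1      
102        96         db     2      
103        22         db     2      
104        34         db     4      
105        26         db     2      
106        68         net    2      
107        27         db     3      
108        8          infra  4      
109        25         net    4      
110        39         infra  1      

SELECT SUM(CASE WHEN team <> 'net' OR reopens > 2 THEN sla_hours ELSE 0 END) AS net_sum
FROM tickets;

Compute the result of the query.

342

ticket_id=100: ✓ → 65
ticket_id=101: ✗
ticket_id=102: ✓ → 96
ticket_id=103: ✓ → 22
ticket_id=104: ✓ → 34
ticket_id=105: ✓ → 26
ticket_id=106: ✗
ticket_id=107: ✓ → 27
ticket_id=108: ✓ → 8
ticket_id=109: ✓ → 25
ticket_id=110: ✓ → 39
net_sum = 65 + 96 + 22 + 34 + 26 + 27 + 8 + 25 + 39 = 342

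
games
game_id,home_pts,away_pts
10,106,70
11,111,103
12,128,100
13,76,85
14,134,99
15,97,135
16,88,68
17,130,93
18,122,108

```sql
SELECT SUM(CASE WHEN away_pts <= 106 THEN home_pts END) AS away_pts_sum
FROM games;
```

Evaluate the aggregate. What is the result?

773

game_id=10: ✓ → 106
game_id=11: ✓ → 111
game_id=12: ✓ → 128
game_id=13: ✓ → 76
game_id=14: ✓ → 134
game_id=15: ✗
game_id=16: ✓ → 88
game_id=17: ✓ → 130
game_id=18: ✗
away_pts_sum = 106 + 111 + 128 + 76 + 134 + 88 + 130 = 773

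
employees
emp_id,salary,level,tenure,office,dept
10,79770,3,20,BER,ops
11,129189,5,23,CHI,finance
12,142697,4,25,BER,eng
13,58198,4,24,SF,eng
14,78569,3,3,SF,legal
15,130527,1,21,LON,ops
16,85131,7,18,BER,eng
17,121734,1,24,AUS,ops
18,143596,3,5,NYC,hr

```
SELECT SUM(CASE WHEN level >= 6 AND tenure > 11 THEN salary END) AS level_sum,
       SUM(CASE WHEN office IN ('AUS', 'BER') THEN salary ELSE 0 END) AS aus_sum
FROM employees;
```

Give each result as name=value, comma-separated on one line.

level_sum=85131, aus_sum=429332

[level_sum: level >= 6 AND tenure > 11]
emp_id=10: ✗
emp_id=11: ✗
emp_id=12: ✗
emp_id=13: ✗
emp_id=14: ✗
emp_id=15: ✗
emp_id=16: ✓ → 85131
emp_id=17: ✗
emp_id=18: ✗
level_sum = 85131
—
[aus_sum: office IN ('AUS', 'BER')]
emp_id=10: ✓ → 79770
emp_id=11: ✗
emp_id=12: ✓ → 142697
emp_id=13: ✗
emp_id=14: ✗
emp_id=15: ✗
emp_id=16: ✓ → 85131
emp_id=17: ✓ → 121734
emp_id=18: ✗
aus_sum = 79770 + 142697 + 85131 + 121734 = 429332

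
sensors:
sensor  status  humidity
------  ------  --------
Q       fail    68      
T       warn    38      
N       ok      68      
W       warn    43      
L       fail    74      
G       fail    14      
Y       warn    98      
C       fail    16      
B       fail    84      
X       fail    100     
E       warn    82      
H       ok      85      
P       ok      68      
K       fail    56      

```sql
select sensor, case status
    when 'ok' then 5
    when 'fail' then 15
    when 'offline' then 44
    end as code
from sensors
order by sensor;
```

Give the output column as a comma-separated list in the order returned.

sensor=B: status='fail' → 15
sensor=C: status='fail' → 15
sensor=E: (no match → NULL) → NULL
sensor=G: status='fail' → 15
sensor=H: status='ok' → 5
sensor=K: status='fail' → 15
sensor=L: status='fail' → 15
sensor=N: status='ok' → 5
sensor=P: status='ok' → 5
sensor=Q: status='fail' → 15
sensor=T: (no match → NULL) → NULL
sensor=W: (no match → NULL) → NULL
sensor=X: status='fail' → 15
sensor=Y: (no match → NULL) → NULL

15, 15, NULL, 15, 5, 15, 15, 5, 5, 15, NULL, NULL, 15, NULL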